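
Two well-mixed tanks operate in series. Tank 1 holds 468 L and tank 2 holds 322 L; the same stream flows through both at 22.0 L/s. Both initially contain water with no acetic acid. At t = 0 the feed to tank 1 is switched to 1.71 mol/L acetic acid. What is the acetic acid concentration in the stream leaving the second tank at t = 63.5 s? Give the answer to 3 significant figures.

1.48 mol/L

Time constants: τᵢ = Vᵢ/Q for each well-mixed tank.
τ₁ = 468/22.0 = 21.273 s; τ₂ = 322/22.0 = 14.636 s.
Solving the cascade with C₁(0)=C₂(0)=0 gives C₂(t) = C_in[1 − (τ₁ e^(−t/τ₁) − τ₂ e^(−t/τ₂))/(τ₁ − τ₂)].
At t = 63.5: e^(−t/τ₁) = 0.050537, e^(−t/τ₂) = 0.013056.
C₂ = 1.71·[1 − (21.273·0.050537 − 14.636·0.013056)/(6.6364)] = 1.71·0.86680 = 1.4822 mol/L.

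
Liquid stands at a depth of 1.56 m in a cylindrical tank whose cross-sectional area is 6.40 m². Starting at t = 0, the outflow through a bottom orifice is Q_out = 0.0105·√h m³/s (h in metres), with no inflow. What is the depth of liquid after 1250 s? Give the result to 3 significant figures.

A dh/dt = −Q_out = −0.0105 √h.
This is separable: 2 d(√h)/dt = −0.0105/A, so √h = √h₀ − (0.0105/(2A)) t.
√h = √1.56 − 0.0105·1250/(2·6.40) = 1.2490 − 1.0254 = 0.22361.
h = 0.22361² = 0.050001 m.

0.0500 m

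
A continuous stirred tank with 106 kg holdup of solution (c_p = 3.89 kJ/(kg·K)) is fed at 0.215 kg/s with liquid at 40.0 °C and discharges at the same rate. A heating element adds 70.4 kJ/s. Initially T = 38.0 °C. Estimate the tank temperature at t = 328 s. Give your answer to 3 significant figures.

M c_p dT/dt = ṁ c_p (T_in − T) + Q̇.
τ = M/ṁ = 493.02 s; T_ss = T_in + Q̇/(ṁ c_p) = 40.0 + 70.4/(0.215·3.89) = 124.18 °C.
Solution: T(t) = T_ss + (T₀ − T_ss) e^(−t/τ).
T(328) = 124.18 + (-86.175)·e^(−328/493.02) = 124.18 + (-86.175)·0.51413 = 79.870 °C.

79.9 °C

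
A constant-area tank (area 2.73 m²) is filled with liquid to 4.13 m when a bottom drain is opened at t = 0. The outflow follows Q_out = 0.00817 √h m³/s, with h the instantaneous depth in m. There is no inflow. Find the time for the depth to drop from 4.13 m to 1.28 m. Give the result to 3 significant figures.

Mass balance (ρ constant): A dh/dt = −0.00817 √h.
This is separable: 2 d(√h)/dt = −0.00817/A, so √h = √h₀ − (0.00817/(2A)) t.
t = 2A(√h₀ − √h)/0.00817 = 2·2.73·(√4.13 − √1.28)/0.00817
  = 5.4600 × (2.0322 − 1.1314) / 0.00817 = 602.05 s.

602 s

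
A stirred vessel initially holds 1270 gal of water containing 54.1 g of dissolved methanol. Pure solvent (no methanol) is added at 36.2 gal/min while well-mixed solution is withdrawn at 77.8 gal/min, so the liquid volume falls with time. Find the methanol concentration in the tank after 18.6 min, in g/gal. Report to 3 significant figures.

0.0188 g/gal

Let m(t) be the amount of methanol. Volume: V(t) = V₀ + (Q_in − Q_out) t = 1270 − 41.600 t; V(18.6) = 496.24 gal.
Solute balance: dm/dt = 0 − Q_out C = −Q_out m/V(t).
Separate: dm/m = −Q_out dt/V(t) ⇒ ln(m/m₀) = −(Q_out/(Q_in−Q_out)) ln(V/V₀).
m = m₀ (V₀/V)^(Q_out/(Q_in−Q_out)) = 54.1 × (1270/496.24)^(-1.8702) = 9.3315 g.
C = m/V = 9.3315/496.24 = 0.018804 g/gal.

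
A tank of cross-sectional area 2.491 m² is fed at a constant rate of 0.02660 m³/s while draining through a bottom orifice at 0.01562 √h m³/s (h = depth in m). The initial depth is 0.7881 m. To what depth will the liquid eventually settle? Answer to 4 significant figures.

A dh/dt = Q_in − 0.01562 √h. Steady state requires inflow = outflow:
Q_in = 0.01562 √h_ss ⇒ √h_ss = 0.02660/0.01562 = 1.70294.
h_ss = 1.70294² = 2.90002 m. (Since h₀ = 0.7881 m < h_ss, the level will rise toward this value.)

2.900 m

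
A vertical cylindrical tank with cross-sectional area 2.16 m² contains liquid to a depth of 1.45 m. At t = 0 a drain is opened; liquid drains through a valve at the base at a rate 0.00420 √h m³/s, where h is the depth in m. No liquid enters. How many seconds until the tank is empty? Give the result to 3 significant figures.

With no inflow, A dh/dt = −0.00420 √h.
∫ h^(−1/2) dh = −(0.00420/A) ∫ dt, giving 2√h = 2√h₀ − (0.00420/A) t.
Tank is empty when √h = 0: t_empty = 2A√h₀/0.00420.
t_empty = 2·2.16·√1.45/0.00420 = 4.3200·1.2042/0.00420 = 1238.6 s.

1240 s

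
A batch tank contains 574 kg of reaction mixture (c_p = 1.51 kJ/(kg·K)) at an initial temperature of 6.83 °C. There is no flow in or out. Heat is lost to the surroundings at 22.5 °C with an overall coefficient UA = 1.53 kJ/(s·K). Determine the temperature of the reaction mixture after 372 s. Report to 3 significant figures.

Lumped-capacitance energy balance: M c_p dT/dt = UA(T_amb − T).
dT/dt = (T_ss − T)/τ with T_ss = T_amb = 22.500 °C, τ = M c_p/UA = 574·1.51/1.53 = 566.50 s.
This is linear first-order; T(t) = T_ss + (T₀ − T_ss) e^(−t/τ).
T(372) = 22.500 + (-15.670)·0.51858 = 14.374 °C.

14.4 °C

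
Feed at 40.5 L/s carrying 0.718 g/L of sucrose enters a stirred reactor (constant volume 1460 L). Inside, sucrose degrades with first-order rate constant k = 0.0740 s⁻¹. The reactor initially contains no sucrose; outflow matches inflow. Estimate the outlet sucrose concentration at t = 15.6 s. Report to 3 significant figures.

V dC/dt = Q(C_in − C) − k V C.
This is linear with rate a = Q/V + k = 0.10174 s⁻¹.
C_ss = Q C_in/(Q + kV) = 0.19577 g/L; C(t) = C_ss + (C₀ − C_ss) e^(−a t).
C(15.6) = 0.19577 + (-0.19577)·e^(−0.10174·15.6) = 0.19577 + (-0.19577)·0.20451 = 0.15573 g/L.

0.156 g/L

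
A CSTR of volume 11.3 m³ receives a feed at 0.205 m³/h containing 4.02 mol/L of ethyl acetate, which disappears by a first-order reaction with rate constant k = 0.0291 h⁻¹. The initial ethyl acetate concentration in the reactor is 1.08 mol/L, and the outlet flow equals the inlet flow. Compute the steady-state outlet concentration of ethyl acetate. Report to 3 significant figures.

1.54 mol/L

Species balance: V dC/dt = Q C_in − Q C − k V C.
Steady state (dC/dt = 0): C_ss = Q C_in/(Q + kV) = C_in/(1 + kV/Q).
C_ss = 0.205·4.02/(0.205 + 0.0291·11.3) = 0.82410/0.53383 = 1.5437 mol/L.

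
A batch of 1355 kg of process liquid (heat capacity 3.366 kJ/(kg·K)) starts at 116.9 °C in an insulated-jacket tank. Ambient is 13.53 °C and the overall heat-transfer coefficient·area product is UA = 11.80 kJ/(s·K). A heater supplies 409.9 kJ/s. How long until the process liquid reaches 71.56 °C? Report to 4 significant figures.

417.7 s

M c_p dT/dt = −UA(T − T_amb) + Q̇.
τ = M c_p/UA = 386.519 s; T_ss = T_amb + Q̇/UA = 13.53 + 409.9/11.80 = 48.2673 °C.
T(t) = T_ss + (T₀ − T_ss)e^(−t/τ); set T = 71.56:
t = −τ ln[(T − T_ss)/(T₀ − T_ss)] = −386.519 · ln(0.339382) = 417.684 s.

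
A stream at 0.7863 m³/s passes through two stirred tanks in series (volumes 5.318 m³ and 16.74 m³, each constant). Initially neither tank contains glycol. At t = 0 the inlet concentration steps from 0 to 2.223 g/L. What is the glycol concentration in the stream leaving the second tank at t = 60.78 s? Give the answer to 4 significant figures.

2.036 g/L

Time constants: τᵢ = Vᵢ/Q for each well-mixed tank.
τ₁ = 5.318/0.7863 = 6.76332 s; τ₂ = 16.74/0.7863 = 21.2896 s.
Tank 1: C₁ = C_in(1 − e^(−t/τ₁)). Tank 2 (τ₁ ≠ τ₂): C₂ = C_in[1 − (τ₁ e^(−t/τ₁) − τ₂ e^(−t/τ₂))/(τ₁ − τ₂)].
At t = 60.78: e^(−t/τ₁) = 0.000125061, e^(−t/τ₂) = 0.0575606.
C₂ = 2.223·[1 − (6.76332·0.000125061 − 21.2896·0.0575606)/(-14.5263)] = 2.223·0.915698 = 2.03560 g/L.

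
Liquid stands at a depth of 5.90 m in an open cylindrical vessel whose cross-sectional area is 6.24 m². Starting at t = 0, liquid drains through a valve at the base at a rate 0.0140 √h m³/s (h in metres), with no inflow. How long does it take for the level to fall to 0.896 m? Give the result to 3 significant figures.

A dh/dt = −Q_out = −0.0140 √h.
∫ h^(−1/2) dh = −(0.0140/A) ∫ dt, giving 2√h = 2√h₀ − (0.0140/A) t.
t = 2A(√h₀ − √h)/0.0140 = 2·6.24·(√5.90 − √0.896)/0.0140
  = 12.480 × (2.4290 − 0.94657) / 0.0140 = 1321.5 s.

1320 s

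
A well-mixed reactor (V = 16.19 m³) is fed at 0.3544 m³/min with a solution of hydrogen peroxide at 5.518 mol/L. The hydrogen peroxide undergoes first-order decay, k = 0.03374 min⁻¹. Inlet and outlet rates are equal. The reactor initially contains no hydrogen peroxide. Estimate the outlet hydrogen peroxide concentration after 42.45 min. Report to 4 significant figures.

Species balance: V dC/dt = Q C_in − Q C − k V C.
This is linear with rate a = Q/V + k = 0.0556301 min⁻¹.
C_ss = Q C_in/(Q + kV) = 2.17130 mol/L; C(t) = C_ss + (C₀ − C_ss) e^(−a t).
C(42.45) = 2.17130 + (-2.17130)·e^(−0.0556301·42.45) = 2.17130 + (-2.17130)·0.0942791 = 1.96659 mol/L.

1.967 mol/L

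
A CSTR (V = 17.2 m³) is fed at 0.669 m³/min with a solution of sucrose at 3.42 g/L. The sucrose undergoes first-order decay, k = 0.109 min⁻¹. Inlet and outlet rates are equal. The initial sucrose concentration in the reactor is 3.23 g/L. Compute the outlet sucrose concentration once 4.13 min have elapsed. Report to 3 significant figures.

V dC/dt = Q(C_in − C) − k V C.
dC/dt = (Q/V) C_in − (Q/V + k) C; effective rate a = Q/V + k = 0.038895 + 0.109 = 0.14790 min⁻¹.
C_ss = Q C_in/(Q + kV) = 0.89943 g/L; C(t) = C_ss + (C₀ − C_ss) e^(−a t).
C(4.13) = 0.89943 + (2.3306)·e^(−0.14790·4.13) = 0.89943 + (2.3306)·0.54291 = 2.1647 g/L.

2.16 g/L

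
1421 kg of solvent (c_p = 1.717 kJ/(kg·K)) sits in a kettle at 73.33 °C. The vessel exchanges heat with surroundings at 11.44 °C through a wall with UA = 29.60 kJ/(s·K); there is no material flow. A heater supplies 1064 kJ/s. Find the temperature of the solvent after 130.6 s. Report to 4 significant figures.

Energy balance: M c_p dT/dt = −UA(T − T_amb) + Q̇.
dT/dt = (T_ss − T)/τ with T_ss = T_amb + Q̇/UA = 11.44 + 1064/29.60 = 47.3859 °C, τ = M c_p/UA = 1421·1.717/29.60 = 82.4276 s.
T approaches T_ss exponentially: T(t) = T_ss + (T₀ − T_ss) e^(−t/τ).
T(130.6) = 47.3859 + (25.9441)·0.205067 = 52.7062 °C.

52.71 °C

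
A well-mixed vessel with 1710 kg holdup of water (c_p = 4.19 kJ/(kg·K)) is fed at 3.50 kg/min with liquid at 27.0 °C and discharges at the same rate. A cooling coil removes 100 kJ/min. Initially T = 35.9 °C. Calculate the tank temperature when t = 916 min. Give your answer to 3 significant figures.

22.6 °C

Heat balance on the well-mixed liquid: M c_p dT/dt = ṁ c_p (T_in − T) − 100.
τ = M/ṁ = 488.57 min; T_ss = T_in − Q̇/(ṁ c_p) = 27.0 − 100/(3.50·4.19) = 20.181 °C.
Integrating: T(t) = T_ss + (T₀ − T_ss) e^(−t/τ).
T(916) = 20.181 + (15.719)·e^(−916/488.57) = 20.181 + (15.719)·0.15338 = 22.592 °C.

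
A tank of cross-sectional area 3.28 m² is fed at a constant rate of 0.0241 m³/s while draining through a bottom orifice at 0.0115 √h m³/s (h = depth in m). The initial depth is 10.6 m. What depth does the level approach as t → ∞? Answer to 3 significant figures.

4.39 m

A dh/dt = Q_in − 0.0115 √h. Steady state requires inflow = outflow:
Q_in = 0.0115 √h_ss ⇒ √h_ss = 0.0241/0.0115 = 2.0957.
h_ss = 2.0957² = 4.3918 m. (Since h₀ = 10.6 m > h_ss, the level will fall toward this value.)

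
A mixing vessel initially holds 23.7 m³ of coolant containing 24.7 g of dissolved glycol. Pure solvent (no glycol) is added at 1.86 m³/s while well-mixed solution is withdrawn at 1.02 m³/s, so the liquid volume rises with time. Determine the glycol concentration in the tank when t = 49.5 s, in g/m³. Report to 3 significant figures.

0.111 g/m³

Let m(t) be the amount of glycol. Volume: V(t) = V₀ + (Q_in − Q_out) t = 23.7 + 0.84000 t; V(49.5) = 65.280 m³.
No glycol enters, so dm/dt = −Q_out · (m/V).
Separate: dm/m = −Q_out dt/V(t) ⇒ ln(m/m₀) = −(Q_out/(Q_in−Q_out)) ln(V/V₀).
m = m₀ (V₀/V)^(Q_out/(Q_in−Q_out)) = 24.7 × (23.7/65.280)^(1.2143) = 7.2173 g.
C = m/V = 7.2173/65.280 = 0.11056 g/m³.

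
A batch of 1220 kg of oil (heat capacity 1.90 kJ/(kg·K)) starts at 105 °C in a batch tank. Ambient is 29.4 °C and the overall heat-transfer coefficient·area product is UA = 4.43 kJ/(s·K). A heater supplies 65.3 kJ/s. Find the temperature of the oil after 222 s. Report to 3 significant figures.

84.0 °C

M c_p dT/dt = −UA(T − T_amb) + Q̇.
dT/dt = (T_ss − T)/τ with T_ss = T_amb + Q̇/UA = 29.4 + 65.3/4.43 = 44.140 °C, τ = M c_p/UA = 1220·1.90/4.43 = 523.25 s.
This is linear first-order; T(t) = T_ss + (T₀ − T_ss) e^(−t/τ).
T(222) = 44.140 + (60.860)·0.65425 = 83.958 °C.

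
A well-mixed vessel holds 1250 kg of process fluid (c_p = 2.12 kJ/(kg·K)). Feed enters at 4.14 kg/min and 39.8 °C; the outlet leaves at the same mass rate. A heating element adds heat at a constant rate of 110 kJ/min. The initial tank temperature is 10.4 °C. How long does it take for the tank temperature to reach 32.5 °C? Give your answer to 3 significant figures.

M c_p dT/dt = ṁ c_p (T_in − T) + Q̇.
τ = M/ṁ = 301.93 min; T_ss = T_in + Q̇/(ṁ c_p) = 52.333 °C.
T(t) = T_ss + (T₀ − T_ss) e^(−t/τ). Set T = 32.5:
e^(−t/τ) = (32.5 − 52.333)/(10.4 − 52.333) = 0.47297
t = −301.93 · ln(0.47297) = 226.06 min.

226 min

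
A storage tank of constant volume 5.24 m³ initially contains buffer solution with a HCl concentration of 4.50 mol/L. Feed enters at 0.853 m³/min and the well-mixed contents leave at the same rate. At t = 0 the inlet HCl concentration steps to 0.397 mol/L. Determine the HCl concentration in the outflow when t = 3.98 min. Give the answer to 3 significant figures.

2.54 mol/L

Unsteady species balance (constant V, well mixed): V dC/dt = Q(C_in − C).
Rewrite as dC/dt + C/τ = C_in/τ, τ = V/Q = 6.1430 min.
This is linear first-order; C(t) = C_in + (C₀ − C_in) e^(−t/τ).
C(3.98) = 0.397 + (4.50 − 0.397)·e^(−3.98/6.1430) = 0.397 + (4.1030)·0.52315 = 2.5435 mol/L.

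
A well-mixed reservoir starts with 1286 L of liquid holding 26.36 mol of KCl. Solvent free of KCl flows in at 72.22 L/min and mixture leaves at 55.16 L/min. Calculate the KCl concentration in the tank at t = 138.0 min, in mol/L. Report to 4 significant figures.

0.0002504 mol/L

Total volume: dV/dt = Q_in − Q_out = 17.0600 L/min, so V(t) = 1286 + 17.0600 t and V(138.0) = 3640.28 L.
Species balance (pure solvent in): dm/dt = −Q_out · m/V(t).
Separate: dm/m = −Q_out dt/V(t) ⇒ ln(m/m₀) = −(Q_out/(Q_in−Q_out)) ln(V/V₀).
m = m₀ (V₀/V)^(Q_out/(Q_in−Q_out)) = 26.36 × (1286/3640.28)^(3.23329) = 0.911674 mol.
C = m/V = 0.911674/3640.28 = 0.000250441 mol/L.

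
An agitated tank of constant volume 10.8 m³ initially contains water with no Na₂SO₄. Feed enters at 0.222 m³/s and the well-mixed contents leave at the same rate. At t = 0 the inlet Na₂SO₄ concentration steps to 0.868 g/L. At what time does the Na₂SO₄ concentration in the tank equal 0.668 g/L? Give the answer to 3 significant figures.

71.4 s

Accumulation = in − out for the solute gives V dC/dt = Q(C_in − C), so τ = V/Q = 48.649 s.
C(t) = C_in + (C₀ − C_in) e^(−t/τ). Set C = 0.668 and solve for t:
e^(−t/τ) = (C − C_in)/(C₀ − C_in) = (0.668 − 0.868)/(0 − 0.868) = 0.23041
t = −τ ln(…) = 48.649 × 1.4679 = 71.410 s.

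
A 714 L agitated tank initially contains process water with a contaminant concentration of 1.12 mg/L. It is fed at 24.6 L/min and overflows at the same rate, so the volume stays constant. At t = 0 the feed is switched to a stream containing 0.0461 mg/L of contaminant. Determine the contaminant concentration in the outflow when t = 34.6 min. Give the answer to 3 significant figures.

0.372 mg/L

Mass balance on the solute (V constant): V dC/dt = Q(C_in − C).
Rewrite as dC/dt + C/τ = C_in/τ, τ = V/Q = 29.024 min.
This is linear first-order; C(t) = C_in + (C₀ − C_in) e^(−t/τ).
C(34.6) = 0.0461 + (1.12 − 0.0461)·e^(−34.6/29.024) = 0.0461 + (1.0739)·0.30358 = 0.37212 mg/L.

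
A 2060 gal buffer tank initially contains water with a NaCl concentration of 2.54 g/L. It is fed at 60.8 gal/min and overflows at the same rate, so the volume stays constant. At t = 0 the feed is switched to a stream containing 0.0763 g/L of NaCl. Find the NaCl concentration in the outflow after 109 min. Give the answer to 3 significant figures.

0.175 g/L

Species balance on the tank: V dC/dt = Q(C_in − C).
Rewrite as dC/dt + C/τ = C_in/τ, τ = V/Q = 33.882 min.
Solution: C(t) = C_in + (C₀ − C_in) e^(−t/τ).
C(109) = 0.0763 + (2.54 − 0.0763)·e^(−109/33.882) = 0.0763 + (2.4637)·0.040072 = 0.17502 g/L.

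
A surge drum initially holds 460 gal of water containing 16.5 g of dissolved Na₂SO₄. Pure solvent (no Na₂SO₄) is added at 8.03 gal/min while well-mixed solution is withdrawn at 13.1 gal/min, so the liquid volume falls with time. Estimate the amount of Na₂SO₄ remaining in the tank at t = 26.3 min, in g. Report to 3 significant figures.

Let m(t) be the amount of Na₂SO₄. Volume: V(t) = V₀ + (Q_in − Q_out) t = 460 − 5.0700 t; V(26.3) = 326.66 gal.
Solute balance: dm/dt = 0 − Q_out C = −Q_out m/V(t).
dm/m = −Q_out dt/(V₀ − 5.0700 t); integrating gives ln(m/m₀) = −(Q_out/(Q_in−Q_out)) ln(V/V₀).
m = m₀ (V₀/V)^(Q_out/(Q_in−Q_out)) = 16.5 × (460/326.66)^(-2.5838) = 6.8134 g.

6.81 g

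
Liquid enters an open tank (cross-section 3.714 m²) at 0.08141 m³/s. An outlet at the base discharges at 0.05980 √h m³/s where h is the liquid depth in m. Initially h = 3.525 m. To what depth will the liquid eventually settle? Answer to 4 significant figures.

1.853 m

Level balance: A dh/dt = 0.08141 − 0.05980 √h. Setting dh/dt = 0:
Q_in = 0.05980 √h_ss ⇒ √h_ss = 0.08141/0.05980 = 1.36137.
h_ss = 1.36137² = 1.85333 m. (Since h₀ = 3.525 m > h_ss, the level will fall toward this value.)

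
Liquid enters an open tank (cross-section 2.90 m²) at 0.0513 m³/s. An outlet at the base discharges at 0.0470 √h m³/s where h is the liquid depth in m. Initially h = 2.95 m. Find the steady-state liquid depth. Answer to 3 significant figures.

Level balance: A dh/dt = 0.0513 − 0.0470 √h. Setting dh/dt = 0:
Q_in = 0.0470 √h_ss ⇒ √h_ss = 0.0513/0.0470 = 1.0915.
h_ss = 1.0915² = 1.1913 m. (Since h₀ = 2.95 m > h_ss, the level will fall toward this value.)

1.19 m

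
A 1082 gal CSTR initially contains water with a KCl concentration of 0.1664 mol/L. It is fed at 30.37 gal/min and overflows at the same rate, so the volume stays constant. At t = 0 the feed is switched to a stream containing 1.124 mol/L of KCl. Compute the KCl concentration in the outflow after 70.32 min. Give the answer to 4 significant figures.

Transient balance on the dissolved component: V dC/dt = Q(C_in − C).
Rewrite as dC/dt + C/τ = C_in/τ, τ = V/Q = 35.6273 min.
Solution: C(t) = C_in + (C₀ − C_in) e^(−t/τ).
C(70.32) = 1.124 + (0.1664 − 1.124)·e^(−70.32/35.6273) = 1.124 + (-0.957600)·0.138932 = 0.990959 mol/L.

0.9910 mol/L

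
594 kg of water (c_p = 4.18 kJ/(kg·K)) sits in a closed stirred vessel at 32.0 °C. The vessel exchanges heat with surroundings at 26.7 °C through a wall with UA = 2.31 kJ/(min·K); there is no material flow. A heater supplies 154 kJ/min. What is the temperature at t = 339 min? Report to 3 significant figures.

48.6 °C

Lumped-capacitance energy balance: M c_p dT/dt = UA(T_amb − T) + Q̇.
dT/dt = (T_ss − T)/τ with T_ss = T_amb + Q̇/UA = 26.7 + 154/2.31 = 93.367 °C, τ = M c_p/UA = 594·4.18/2.31 = 1074.9 min.
This is linear first-order; T(t) = T_ss + (T₀ − T_ss) e^(−t/τ).
T(339) = 93.367 + (-61.367)·0.72950 = 48.599 °C.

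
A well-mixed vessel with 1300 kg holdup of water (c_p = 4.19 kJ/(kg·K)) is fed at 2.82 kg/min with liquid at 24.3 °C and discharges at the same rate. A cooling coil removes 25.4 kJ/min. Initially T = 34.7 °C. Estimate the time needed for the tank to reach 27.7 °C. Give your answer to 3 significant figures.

M c_p dT/dt = ṁ c_p (T_in − T) − Q̇.
τ = M/ṁ = 460.99 min; T_ss = T_in − Q̇/(ṁ c_p) = 22.150 °C.
T(t) = T_ss + (T₀ − T_ss) e^(−t/τ). Set T = 27.7:
e^(−t/τ) = (27.7 − 22.150)/(34.7 − 22.150) = 0.44222
t = −460.99 · ln(0.44222) = 376.15 min.

376 min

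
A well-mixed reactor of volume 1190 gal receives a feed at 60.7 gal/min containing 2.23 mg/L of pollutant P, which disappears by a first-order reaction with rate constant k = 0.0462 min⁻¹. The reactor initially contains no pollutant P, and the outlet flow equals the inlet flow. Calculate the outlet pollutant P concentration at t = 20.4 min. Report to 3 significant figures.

Species balance: V dC/dt = Q C_in − Q C − k V C.
dC/dt = (Q/V) C_in − (Q/V + k) C; effective rate a = Q/V + k = 0.051008 + 0.0462 = 0.097208 min⁻¹.
C_ss = Q C_in/(Q + kV) = 1.1702 mg/L; C(t) = C_ss + (C₀ − C_ss) e^(−a t).
C(20.4) = 1.1702 + (-1.1702)·e^(−0.097208·20.4) = 1.1702 + (-1.1702)·0.13765 = 1.0091 mg/L.

1.01 mg/L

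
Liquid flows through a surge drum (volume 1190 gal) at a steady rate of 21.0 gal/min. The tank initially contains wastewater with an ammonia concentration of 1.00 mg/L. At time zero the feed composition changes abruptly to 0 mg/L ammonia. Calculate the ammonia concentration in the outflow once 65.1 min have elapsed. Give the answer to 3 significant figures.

0.317 mg/L

Unsteady species balance (constant V, well mixed): V dC/dt = Q(C_in − C).
Rewrite as dC/dt + C/τ = C_in/τ, τ = V/Q = 56.667 min.
C approaches C_in exponentially: C(t) = C_in + (C₀ − C_in) e^(−t/τ).
C(65.1) = 0 + (1.00 − 0)·e^(−65.1/56.667) = 0 + (1.0000)·0.31701 = 0.31701 mg/L.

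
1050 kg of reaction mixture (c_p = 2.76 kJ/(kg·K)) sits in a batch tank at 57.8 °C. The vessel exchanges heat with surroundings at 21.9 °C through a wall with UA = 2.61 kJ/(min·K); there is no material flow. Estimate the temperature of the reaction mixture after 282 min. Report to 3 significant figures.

49.7 °C

M c_p dT/dt = −UA(T − T_amb).
dT/dt = (T_ss − T)/τ with T_ss = T_amb = 21.900 °C, τ = M c_p/UA = 1050·2.76/2.61 = 1110.3 min.
This is linear first-order; T(t) = T_ss + (T₀ − T_ss) e^(−t/τ).
T(282) = 21.900 + (35.900)·0.77571 = 49.748 °C.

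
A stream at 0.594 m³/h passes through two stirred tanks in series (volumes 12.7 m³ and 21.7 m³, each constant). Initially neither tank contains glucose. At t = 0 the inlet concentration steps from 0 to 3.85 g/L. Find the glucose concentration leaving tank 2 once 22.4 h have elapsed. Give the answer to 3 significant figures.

0.728 g/L

Time constants: τᵢ = Vᵢ/Q for each well-mixed tank.
τ₁ = 12.7/0.594 = 21.380 h; τ₂ = 21.7/0.594 = 36.532 h.
Tank 1: C₁ = C_in(1 − e^(−t/τ₁)). Tank 2 (τ₁ ≠ τ₂): C₂ = C_in[1 − (τ₁ e^(−t/τ₁) − τ₂ e^(−t/τ₂))/(τ₁ − τ₂)].
At t = 22.4: e^(−t/τ₁) = 0.35075, e^(−t/τ₂) = 0.54164.
C₂ = 3.85·[1 − (21.380·0.35075 − 36.532·0.54164)/(-15.152)] = 3.85·0.18900 = 0.72765 g/L.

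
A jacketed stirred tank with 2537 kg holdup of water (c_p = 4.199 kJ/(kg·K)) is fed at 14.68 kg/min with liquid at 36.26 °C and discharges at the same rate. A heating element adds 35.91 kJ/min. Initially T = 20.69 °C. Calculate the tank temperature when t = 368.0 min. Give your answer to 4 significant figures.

M c_p dT/dt = ṁ c_p (T_in − T) + Q̇.
Rearrange: dT/dt = (T_ss − T)/τ with τ = M/ṁ = 172.820 min and T_ss = T_in + Q̇/(ṁ c_p) = 36.8426 °C.
Solution: T(t) = T_ss + (T₀ − T_ss) e^(−t/τ).
T(368.0) = 36.8426 + (-16.1526)·e^(−368.0/172.820) = 36.8426 + (-16.1526)·0.118911 = 34.9218 °C.

34.92 °C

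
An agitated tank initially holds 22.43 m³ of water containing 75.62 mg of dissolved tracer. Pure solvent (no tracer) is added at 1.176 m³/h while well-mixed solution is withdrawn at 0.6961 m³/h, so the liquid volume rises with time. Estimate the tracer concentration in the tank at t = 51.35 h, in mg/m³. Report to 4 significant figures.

Total volume: dV/dt = Q_in − Q_out = 0.479900 m³/h, so V(t) = 22.43 + 0.479900 t and V(51.35) = 47.0729 m³.
No tracer enters, so dm/dt = −Q_out · (m/V).
dm/m = −Q_out dt/(V₀ + 0.479900 t); integrating gives ln(m/m₀) = −(Q_out/(Q_in−Q_out)) ln(V/V₀).
m = m₀ (V₀/V)^(Q_out/(Q_in−Q_out)) = 75.62 × (22.43/47.0729)^(1.45051) = 25.8022 mg.
C = m/V = 25.8022/47.0729 = 0.548134 mg/m³.

0.5481 mg/m³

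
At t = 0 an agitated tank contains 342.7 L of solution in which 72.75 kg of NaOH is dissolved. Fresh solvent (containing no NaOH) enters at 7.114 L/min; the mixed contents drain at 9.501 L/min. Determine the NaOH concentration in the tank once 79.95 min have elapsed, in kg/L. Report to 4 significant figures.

Let m(t) be the amount of NaOH. Volume: V(t) = V₀ + (Q_in − Q_out) t = 342.7 − 2.38700 t; V(79.95) = 151.859 L.
Species balance (pure solvent in): dm/dt = −Q_out · m/V(t).
dm/m = −Q_out dt/(V₀ − 2.38700 t); integrating gives ln(m/m₀) = −(Q_out/(Q_in−Q_out)) ln(V/V₀).
m = m₀ (V₀/V)^(Q_out/(Q_in−Q_out)) = 72.75 × (342.7/151.859)^(-3.98031) = 2.85038 kg.
C = m/V = 2.85038/151.859 = 0.0187699 kg/L.

0.01877 kg/L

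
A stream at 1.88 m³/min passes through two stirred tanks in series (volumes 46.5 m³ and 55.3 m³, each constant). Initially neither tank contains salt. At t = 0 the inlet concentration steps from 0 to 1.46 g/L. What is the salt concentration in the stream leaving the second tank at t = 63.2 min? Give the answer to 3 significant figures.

0.989 g/L

Time constants: τᵢ = Vᵢ/Q for each well-mixed tank.
τ₁ = 46.5/1.88 = 24.734 min; τ₂ = 55.3/1.88 = 29.415 min.
Solving the cascade with C₁(0)=C₂(0)=0 gives C₂(t) = C_in[1 − (τ₁ e^(−t/τ₁) − τ₂ e^(−t/τ₂))/(τ₁ − τ₂)].
At t = 63.2: e^(−t/τ₁) = 0.077678, e^(−t/τ₂) = 0.11665.
C₂ = 1.46·[1 − (24.734·0.077678 − 29.415·0.11665)/(-4.6809)] = 1.46·0.67741 = 0.98902 g/L.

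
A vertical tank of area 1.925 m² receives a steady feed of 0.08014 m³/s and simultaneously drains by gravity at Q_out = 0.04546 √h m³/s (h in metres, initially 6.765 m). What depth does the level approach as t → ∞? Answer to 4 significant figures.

3.108 m

A dh/dt = Q_in − 0.04546 √h. Steady state requires inflow = outflow:
Q_in = 0.04546 √h_ss ⇒ √h_ss = 0.08014/0.04546 = 1.76287.
h_ss = 1.76287² = 3.10771 m. (Since h₀ = 6.765 m > h_ss, the level will fall toward this value.)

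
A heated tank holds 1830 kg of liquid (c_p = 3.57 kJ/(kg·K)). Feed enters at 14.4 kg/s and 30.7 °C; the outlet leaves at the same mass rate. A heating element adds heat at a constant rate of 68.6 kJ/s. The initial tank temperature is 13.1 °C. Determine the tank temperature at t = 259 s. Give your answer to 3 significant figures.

29.6 °C

M c_p dT/dt = ṁ c_p (T_in − T) + Q̇.
Rearrange: dT/dt = (T_ss − T)/τ with τ = M/ṁ = 127.08 s and T_ss = T_in + Q̇/(ṁ c_p) = 32.034 °C.
This is linear first-order; T(t) = T_ss + (T₀ − T_ss) e^(−t/τ).
T(259) = 32.034 + (-18.934)·e^(−259/127.08) = 32.034 + (-18.934)·0.13028 = 29.568 °C.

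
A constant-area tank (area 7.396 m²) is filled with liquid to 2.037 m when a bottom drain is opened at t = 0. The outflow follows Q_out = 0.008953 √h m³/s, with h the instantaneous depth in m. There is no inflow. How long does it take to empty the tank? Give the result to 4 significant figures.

2358 s

Volume balance on the tank: A dh/dt = −0.008953 √h.
This is separable: 2 d(√h)/dt = −0.008953/A, so √h = √h₀ − (0.008953/(2A)) t.
Tank is empty when √h = 0: t_empty = 2A√h₀/0.008953.
t_empty = 2·7.396·√2.037/0.008953 = 14.7920·1.42724/0.008953 = 2358.05 s.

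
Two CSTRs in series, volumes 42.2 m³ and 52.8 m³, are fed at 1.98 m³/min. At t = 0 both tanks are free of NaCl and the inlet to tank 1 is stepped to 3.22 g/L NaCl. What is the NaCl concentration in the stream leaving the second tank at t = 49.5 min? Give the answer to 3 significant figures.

Species balance on tank i: dCᵢ/dt = (Cᵢ₋₁ − Cᵢ)/τᵢ with τᵢ = Vᵢ/Q.
τ₁ = 42.2/1.98 = 21.313 min; τ₂ = 52.8/1.98 = 26.667 min.
Solving the cascade with C₁(0)=C₂(0)=0 gives C₂(t) = C_in[1 − (τ₁ e^(−t/τ₁) − τ₂ e^(−t/τ₂))/(τ₁ − τ₂)].
At t = 49.5: e^(−t/τ₁) = 0.098027, e^(−t/τ₂) = 0.15626.
C₂ = 3.22·[1 − (21.313·0.098027 − 26.667·0.15626)/(-5.3535)] = 3.22·0.61192 = 1.9704 g/L.

1.97 g/L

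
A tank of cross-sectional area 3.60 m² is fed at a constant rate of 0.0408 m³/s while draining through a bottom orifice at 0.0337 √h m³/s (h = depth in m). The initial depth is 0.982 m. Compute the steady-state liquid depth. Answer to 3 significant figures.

Level balance: A dh/dt = 0.0408 − 0.0337 √h. Setting dh/dt = 0:
Q_in = 0.0337 √h_ss ⇒ √h_ss = 0.0408/0.0337 = 1.2107.
h_ss = 1.2107² = 1.4658 m. (Since h₀ = 0.982 m < h_ss, the level will rise toward this value.)

1.47 m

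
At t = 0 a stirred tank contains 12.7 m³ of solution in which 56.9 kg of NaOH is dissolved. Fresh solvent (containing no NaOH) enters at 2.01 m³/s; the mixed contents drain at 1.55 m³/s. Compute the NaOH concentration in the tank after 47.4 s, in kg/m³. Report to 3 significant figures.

0.0568 kg/m³

Let m(t) be the amount of NaOH. Volume: V(t) = V₀ + (Q_in − Q_out) t = 12.7 + 0.46000 t; V(47.4) = 34.504 m³.
Solute balance: dm/dt = 0 − Q_out C = −Q_out m/V(t).
Separate: dm/m = −Q_out dt/V(t) ⇒ ln(m/m₀) = −(Q_out/(Q_in−Q_out)) ln(V/V₀).
m = m₀ (V₀/V)^(Q_out/(Q_in−Q_out)) = 56.9 × (12.7/34.504)^(3.3696) = 1.9611 kg.
C = m/V = 1.9611/34.504 = 0.056837 kg/m³.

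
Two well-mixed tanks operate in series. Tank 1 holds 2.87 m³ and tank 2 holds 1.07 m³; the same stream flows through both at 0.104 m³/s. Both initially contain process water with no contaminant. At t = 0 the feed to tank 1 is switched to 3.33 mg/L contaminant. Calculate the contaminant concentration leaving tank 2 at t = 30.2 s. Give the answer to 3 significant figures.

1.66 mg/L

Each tank obeys Vᵢ dCᵢ/dt = Q(Cᵢ₋₁ − Cᵢ), so τᵢ = Vᵢ/Q.
τ₁ = 2.87/0.104 = 27.596 s; τ₂ = 1.07/0.104 = 10.288 s.
Tank 1: C₁ = C_in(1 − e^(−t/τ₁)). Tank 2 (τ₁ ≠ τ₂): C₂ = C_in[1 − (τ₁ e^(−t/τ₁) − τ₂ e^(−t/τ₂))/(τ₁ − τ₂)].
At t = 30.2: e^(−t/τ₁) = 0.33476, e^(−t/τ₂) = 0.053113.
C₂ = 3.33·[1 − (27.596·0.33476 − 10.288·0.053113)/(17.308)] = 3.33·0.49782 = 1.6578 mg/L.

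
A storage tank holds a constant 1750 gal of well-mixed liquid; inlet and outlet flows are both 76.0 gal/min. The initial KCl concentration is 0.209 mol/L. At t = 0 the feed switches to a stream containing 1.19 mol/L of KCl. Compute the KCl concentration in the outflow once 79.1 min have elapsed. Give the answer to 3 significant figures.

1.16 mol/L

Accumulation = in − out for the solute gives V dC/dt = Q(C_in − C).
So dC/dt = (C_in − C)/τ with τ = V/Q = 1750/76.0 = 23.026 min.
Integrating: C(t) = C_in + (C₀ − C_in) e^(−t/τ).
C(79.1) = 1.19 + (0.209 − 1.19)·e^(−79.1/23.026) = 1.19 + (-0.98100)·0.032219 = 1.1584 mol/L.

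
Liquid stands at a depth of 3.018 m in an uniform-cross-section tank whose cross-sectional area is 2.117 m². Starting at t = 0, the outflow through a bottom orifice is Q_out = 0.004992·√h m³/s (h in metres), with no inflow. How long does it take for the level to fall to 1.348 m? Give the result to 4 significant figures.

488.7 s

A dh/dt = −Q_out = −0.004992 √h.
∫ h^(−1/2) dh = −(0.004992/A) ∫ dt, giving 2√h = 2√h₀ − (0.004992/A) t.
t = 2A(√h₀ − √h)/0.004992 = 2·2.117·(√3.018 − √1.348)/0.004992
  = 4.23400 × (1.73724 − 1.16103) / 0.004992 = 488.712 s.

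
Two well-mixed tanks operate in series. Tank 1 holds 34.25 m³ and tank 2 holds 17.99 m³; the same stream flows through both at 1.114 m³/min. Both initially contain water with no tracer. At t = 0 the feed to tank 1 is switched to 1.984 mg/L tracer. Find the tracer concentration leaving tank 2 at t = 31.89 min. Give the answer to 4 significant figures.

0.8075 mg/L

Each tank obeys Vᵢ dCᵢ/dt = Q(Cᵢ₋₁ − Cᵢ), so τᵢ = Vᵢ/Q.
τ₁ = 34.25/1.114 = 30.7451 min; τ₂ = 17.99/1.114 = 16.1490 min.
Tank 1: C₁ = C_in(1 − e^(−t/τ₁)). Tank 2 (τ₁ ≠ τ₂): C₂ = C_in[1 − (τ₁ e^(−t/τ₁) − τ₂ e^(−t/τ₂))/(τ₁ − τ₂)].
At t = 31.89: e^(−t/τ₁) = 0.354432, e^(−t/τ₂) = 0.138798.
C₂ = 1.984·[1 − (30.7451·0.354432 − 16.1490·0.138798)/(14.5961)] = 1.984·0.406992 = 0.807473 mg/L.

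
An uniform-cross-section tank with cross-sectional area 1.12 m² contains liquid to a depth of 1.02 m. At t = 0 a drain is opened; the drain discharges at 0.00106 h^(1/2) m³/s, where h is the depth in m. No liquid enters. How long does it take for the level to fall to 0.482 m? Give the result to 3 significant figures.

667 s

With no inflow, A dh/dt = −0.00106 √h.
Separate and integrate: 2(√h − √h₀) = −(0.00106/A) t.
t = 2A(√h₀ − √h)/0.00106 = 2·1.12·(√1.02 − √0.482)/0.00106
  = 2.2400 × (1.0100 − 0.69426) / 0.00106 = 667.11 s.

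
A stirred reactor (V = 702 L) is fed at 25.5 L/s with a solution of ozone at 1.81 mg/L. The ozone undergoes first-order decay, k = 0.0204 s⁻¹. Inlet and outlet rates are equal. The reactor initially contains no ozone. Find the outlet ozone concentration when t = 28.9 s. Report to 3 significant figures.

0.934 mg/L

V dC/dt = Q(C_in − C) − k V C.
dC/dt = (Q/V) C_in − (Q/V + k) C; effective rate a = Q/V + k = 0.036325 + 0.0204 = 0.056725 s⁻¹.
C_ss = Q C_in/(Q + kV) = 1.1591 mg/L; C(t) = C_ss + (C₀ − C_ss) e^(−a t).
C(28.9) = 1.1591 + (-1.1591)·e^(−0.056725·28.9) = 1.1591 + (-1.1591)·0.19411 = 0.93408 mg/L.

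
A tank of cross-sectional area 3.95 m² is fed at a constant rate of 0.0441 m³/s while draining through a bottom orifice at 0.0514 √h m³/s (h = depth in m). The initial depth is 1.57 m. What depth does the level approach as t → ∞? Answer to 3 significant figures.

Level balance: A dh/dt = 0.0441 − 0.0514 √h. Setting dh/dt = 0:
Q_in = 0.0514 √h_ss ⇒ √h_ss = 0.0441/0.0514 = 0.85798.
h_ss = 0.85798² = 0.73612 m. (Since h₀ = 1.57 m > h_ss, the level will fall toward this value.)

0.736 m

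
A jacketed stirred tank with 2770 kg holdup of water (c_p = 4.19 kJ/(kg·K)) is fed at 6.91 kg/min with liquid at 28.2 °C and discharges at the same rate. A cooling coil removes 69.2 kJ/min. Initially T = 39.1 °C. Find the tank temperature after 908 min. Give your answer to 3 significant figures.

M c_p dT/dt = ṁ c_p (T_in − T) − Q̇.
Rearrange: dT/dt = (T_ss − T)/τ with τ = M/ṁ = 400.87 min and T_ss = T_in − Q̇/(ṁ c_p) = 25.810 °C.
T approaches T_ss exponentially: T(t) = T_ss + (T₀ − T_ss) e^(−t/τ).
T(908) = 25.810 + (13.290)·e^(−908/400.87) = 25.810 + (13.290)·0.10382 = 27.190 °C.

27.2 °C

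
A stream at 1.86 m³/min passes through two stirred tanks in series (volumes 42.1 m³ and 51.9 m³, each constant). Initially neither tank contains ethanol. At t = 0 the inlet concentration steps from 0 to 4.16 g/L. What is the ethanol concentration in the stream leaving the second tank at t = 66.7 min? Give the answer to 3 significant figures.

3.08 g/L

Each tank obeys Vᵢ dCᵢ/dt = Q(Cᵢ₋₁ − Cᵢ), so τᵢ = Vᵢ/Q.
τ₁ = 42.1/1.86 = 22.634 min; τ₂ = 51.9/1.86 = 27.903 min.
Solving the cascade with C₁(0)=C₂(0)=0 gives C₂(t) = C_in[1 − (τ₁ e^(−t/τ₁) − τ₂ e^(−t/τ₂))/(τ₁ − τ₂)].
At t = 66.7: e^(−t/τ₁) = 0.052505, e^(−t/τ₂) = 0.091593.
C₂ = 4.16·[1 − (22.634·0.052505 − 27.903·0.091593)/(-5.2688)] = 4.16·0.74049 = 3.0804 g/L.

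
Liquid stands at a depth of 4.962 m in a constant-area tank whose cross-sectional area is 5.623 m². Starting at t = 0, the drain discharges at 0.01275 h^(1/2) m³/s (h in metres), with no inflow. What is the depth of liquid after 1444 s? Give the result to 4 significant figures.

With no inflow, A dh/dt = −0.01275 √h.
∫ h^(−1/2) dh = −(0.01275/A) ∫ dt, giving 2√h = 2√h₀ − (0.01275/A) t.
√h = √4.962 − 0.01275·1444/(2·5.623) = 2.22755 − 1.63712 = 0.590439.
h = 0.590439² = 0.348619 m.

0.3486 m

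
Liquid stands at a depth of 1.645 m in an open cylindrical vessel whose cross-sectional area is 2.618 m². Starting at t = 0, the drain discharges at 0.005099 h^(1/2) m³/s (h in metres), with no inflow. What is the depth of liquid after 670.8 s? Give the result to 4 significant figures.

0.3961 m

A dh/dt = −Q_out = −0.005099 √h.
This is separable: 2 d(√h)/dt = −0.005099/A, so √h = √h₀ − (0.005099/(2A)) t.
√h = √1.645 − 0.005099·670.8/(2·2.618) = 1.28258 − 0.653249 = 0.629327.
h = 0.629327² = 0.396053 m.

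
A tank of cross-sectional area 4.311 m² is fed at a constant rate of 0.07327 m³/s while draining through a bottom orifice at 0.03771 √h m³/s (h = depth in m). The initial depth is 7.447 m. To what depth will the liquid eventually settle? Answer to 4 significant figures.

3.775 m

A dh/dt = Q_in − 0.03771 √h. Steady state requires inflow = outflow:
Q_in = 0.03771 √h_ss ⇒ √h_ss = 0.07327/0.03771 = 1.94299.
h_ss = 1.94299² = 3.77519 m. (Since h₀ = 7.447 m > h_ss, the level will fall toward this value.)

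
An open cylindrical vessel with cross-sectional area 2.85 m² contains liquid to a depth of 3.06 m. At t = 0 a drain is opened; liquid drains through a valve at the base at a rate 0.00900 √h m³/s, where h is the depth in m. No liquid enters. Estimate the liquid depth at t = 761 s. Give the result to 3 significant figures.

0.300 m

Accumulation of liquid (constant cross-section A): A dh/dt = −0.00900 √h.
Separate and integrate: 2(√h − √h₀) = −(0.00900/A) t.
√h = √3.06 − 0.00900·761/(2·2.85) = 1.7493 − 1.2016 = 0.54771.
h = 0.54771² = 0.29998 m.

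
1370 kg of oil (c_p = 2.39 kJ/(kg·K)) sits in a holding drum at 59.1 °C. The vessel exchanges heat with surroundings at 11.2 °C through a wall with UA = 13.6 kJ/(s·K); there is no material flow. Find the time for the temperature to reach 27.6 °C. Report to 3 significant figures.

258 s

Lumped-capacitance energy balance: M c_p dT/dt = UA(T_amb − T).
τ = M c_p/UA = 240.76 s; T_ss = T_amb = 11.200 °C.
T(t) = T_ss + (T₀ − T_ss)e^(−t/τ); set T = 27.6:
t = −τ ln[(T − T_ss)/(T₀ − T_ss)] = −240.76 · ln(0.34238) = 258.05 s.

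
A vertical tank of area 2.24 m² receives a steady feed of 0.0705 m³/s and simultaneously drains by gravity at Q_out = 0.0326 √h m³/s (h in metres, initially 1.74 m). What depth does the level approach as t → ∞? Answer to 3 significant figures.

A dh/dt = Q_in − 0.0326 √h. Steady state requires inflow = outflow:
Q_in = 0.0326 √h_ss ⇒ √h_ss = 0.0705/0.0326 = 2.1626.
h_ss = 2.1626² = 4.6767 m. (Since h₀ = 1.74 m < h_ss, the level will rise toward this value.)

4.68 m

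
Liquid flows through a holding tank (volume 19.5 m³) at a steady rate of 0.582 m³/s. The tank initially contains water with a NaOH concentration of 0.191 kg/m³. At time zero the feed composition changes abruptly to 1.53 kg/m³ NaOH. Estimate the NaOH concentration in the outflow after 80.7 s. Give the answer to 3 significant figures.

Unsteady species balance (constant V, well mixed): V dC/dt = Q(C_in − C).
So dC/dt = (C_in − C)/τ with τ = V/Q = 19.5/0.582 = 33.505 s.
Integrating: C(t) = C_in + (C₀ − C_in) e^(−t/τ).
C(80.7) = 1.53 + (0.191 − 1.53)·e^(−80.7/33.505) = 1.53 + (-1.3390)·0.089943 = 1.4096 kg/m³.

1.41 kg/m³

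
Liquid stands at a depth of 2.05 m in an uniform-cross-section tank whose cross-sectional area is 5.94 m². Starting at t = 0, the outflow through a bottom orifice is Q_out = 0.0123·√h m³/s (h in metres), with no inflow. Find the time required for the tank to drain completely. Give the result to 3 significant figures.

A dh/dt = −Q_out = −0.0123 √h.
∫ h^(−1/2) dh = −(0.0123/A) ∫ dt, giving 2√h = 2√h₀ − (0.0123/A) t.
Set h = 0: 2√h₀ = (0.0123/A) t_empty ⇒ t_empty = 2A√h₀/0.0123.
t_empty = 2·5.94·√2.05/0.0123 = 11.880·1.4318/0.0123 = 1382.9 s.

1380 s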